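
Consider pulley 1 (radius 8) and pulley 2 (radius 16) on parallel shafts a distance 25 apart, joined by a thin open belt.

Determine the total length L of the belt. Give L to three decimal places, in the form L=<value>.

open belt: β = asin((r2−r1)/C) = asin(8/25) = 18.6629°
wrap1 = π − 2β = 142.6742°
wrap2 = π + 2β = 217.3258°
tangent length = C·cosβ = 23.6854
L = r1·wrap1 + r2·wrap2 + 2·C·cosβ = 8·2.4901 + 16·3.7931 + 2·23.6854 = 127.9808

L=127.981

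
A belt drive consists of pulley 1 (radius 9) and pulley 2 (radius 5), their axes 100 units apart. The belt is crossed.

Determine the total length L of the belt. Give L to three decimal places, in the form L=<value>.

crossed belt: β = asin((r1+r2)/C) = asin(14/100) = 8.0478°
wrap1 = wrap2 = π + 2β = 196.0957°
tangent length = C·cosβ = 99.0152
L = (r1+r2)·wrap + 2·C·cosβ = 14·3.4225 + 2·99.0152 = 245.9455

L=245.946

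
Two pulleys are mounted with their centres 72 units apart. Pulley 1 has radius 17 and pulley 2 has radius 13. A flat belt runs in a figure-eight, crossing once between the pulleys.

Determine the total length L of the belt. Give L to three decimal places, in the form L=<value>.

L=250.939

crossed belt: β = asin((r1+r2)/C) = asin(30/72) = 24.6243°
wrap1 = wrap2 = π + 2β = 229.2486°
tangent length = C·cosβ = 65.4523
L = (r1+r2)·wrap + 2·C·cosβ = 30·4.0011 + 2·65.4523 = 250.9389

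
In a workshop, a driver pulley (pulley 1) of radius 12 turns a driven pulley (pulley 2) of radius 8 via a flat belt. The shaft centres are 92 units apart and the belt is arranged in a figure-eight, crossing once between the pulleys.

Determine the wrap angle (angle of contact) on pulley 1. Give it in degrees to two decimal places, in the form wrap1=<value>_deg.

crossed belt: β = asin((r1+r2)/C) = asin(20/92) = 12.5559°
wrap1 = wrap2 = π + 2β = 205.1117°

wrap1=205.11_deg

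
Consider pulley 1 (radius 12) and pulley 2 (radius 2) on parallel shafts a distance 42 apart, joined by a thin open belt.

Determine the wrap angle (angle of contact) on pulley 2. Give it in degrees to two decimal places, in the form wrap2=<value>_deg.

wrap2=152.45_deg

open belt: β = asin((r2−r1)/C) = asin(-10/42) = -13.7741°
wrap1 = π − 2β = 207.5483°
wrap2 = π + 2β = 152.4517°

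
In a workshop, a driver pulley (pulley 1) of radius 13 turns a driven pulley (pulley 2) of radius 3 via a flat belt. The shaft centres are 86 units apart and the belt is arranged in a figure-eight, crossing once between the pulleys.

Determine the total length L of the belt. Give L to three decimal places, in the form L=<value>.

L=225.251

crossed belt: β = asin((r1+r2)/C) = asin(16/86) = 10.7222°
wrap1 = wrap2 = π + 2β = 201.4443°
tangent length = C·cosβ = 84.4985
L = (r1+r2)·wrap + 2·C·cosβ = 16·3.5159 + 2·84.4985 = 225.2509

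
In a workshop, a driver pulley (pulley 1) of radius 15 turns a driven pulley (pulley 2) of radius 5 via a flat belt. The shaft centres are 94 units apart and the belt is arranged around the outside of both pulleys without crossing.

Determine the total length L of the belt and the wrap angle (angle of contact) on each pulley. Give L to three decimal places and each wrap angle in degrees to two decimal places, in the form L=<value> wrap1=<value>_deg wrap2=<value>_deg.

L=251.897 wrap1=192.21_deg wrap2=167.79_deg

open belt: β = asin((r2−r1)/C) = asin(-10/94) = -6.1069°
wrap1 = π − 2β = 192.2137°
wrap2 = π + 2β = 167.7863°
tangent length = C·cosβ = 93.4666
L = r1·wrap1 + r2·wrap2 + 2·C·cosβ = 15·3.3548 + 5·2.9284 + 2·93.4666 = 251.8967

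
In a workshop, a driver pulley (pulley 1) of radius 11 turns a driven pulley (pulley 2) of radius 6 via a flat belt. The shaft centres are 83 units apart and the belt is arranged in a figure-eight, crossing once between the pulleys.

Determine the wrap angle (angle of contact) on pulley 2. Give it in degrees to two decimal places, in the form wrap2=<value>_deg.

wrap2=203.64_deg

crossed belt: β = asin((r1+r2)/C) = asin(17/83) = 11.8189°
wrap1 = wrap2 = π + 2β = 203.6378°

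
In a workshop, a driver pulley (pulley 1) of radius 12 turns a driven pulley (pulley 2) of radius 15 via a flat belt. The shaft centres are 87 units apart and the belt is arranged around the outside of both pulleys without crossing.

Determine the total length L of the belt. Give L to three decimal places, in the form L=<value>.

L=258.926

open belt: β = asin((r2−r1)/C) = asin(3/87) = 1.9761°
wrap1 = π − 2β = 176.0478°
wrap2 = π + 2β = 183.9522°
tangent length = C·cosβ = 86.9483
L = r1·wrap1 + r2·wrap2 + 2·C·cosβ = 12·3.0726 + 15·3.2106 + 2·86.9483 = 258.9265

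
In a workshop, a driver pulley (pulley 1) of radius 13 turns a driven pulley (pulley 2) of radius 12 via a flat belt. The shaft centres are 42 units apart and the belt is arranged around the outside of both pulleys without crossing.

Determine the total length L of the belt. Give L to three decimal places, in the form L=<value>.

L=162.564

open belt: β = asin((r2−r1)/C) = asin(-1/42) = -1.3643°
wrap1 = π − 2β = 182.7286°
wrap2 = π + 2β = 177.2714°
tangent length = C·cosβ = 41.9881
L = r1·wrap1 + r2·wrap2 + 2·C·cosβ = 13·3.1892 + 12·3.0940 + 2·41.9881 = 162.5636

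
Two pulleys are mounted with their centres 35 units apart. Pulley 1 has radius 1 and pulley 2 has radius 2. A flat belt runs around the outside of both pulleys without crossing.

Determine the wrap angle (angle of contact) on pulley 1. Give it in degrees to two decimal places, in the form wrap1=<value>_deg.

wrap1=176.73_deg

open belt: β = asin((r2−r1)/C) = asin(1/35) = 1.6372°
wrap1 = π − 2β = 176.7255°
wrap2 = π + 2β = 183.2745°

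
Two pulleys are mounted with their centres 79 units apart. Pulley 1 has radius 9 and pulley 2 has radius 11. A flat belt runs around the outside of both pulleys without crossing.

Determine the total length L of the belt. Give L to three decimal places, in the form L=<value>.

L=220.882

open belt: β = asin((r2−r1)/C) = asin(2/79) = 1.4507°
wrap1 = π − 2β = 177.0986°
wrap2 = π + 2β = 182.9014°
tangent length = C·cosβ = 78.9747
L = r1·wrap1 + r2·wrap2 + 2·C·cosβ = 9·3.0910 + 11·3.1922 + 2·78.9747 = 220.8825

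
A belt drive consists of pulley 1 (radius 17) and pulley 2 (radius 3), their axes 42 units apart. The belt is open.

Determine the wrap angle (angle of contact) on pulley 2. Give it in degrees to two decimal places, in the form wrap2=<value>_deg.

wrap2=141.06_deg

open belt: β = asin((r2−r1)/C) = asin(-14/42) = -19.4712°
wrap1 = π − 2β = 218.9424°
wrap2 = π + 2β = 141.0576°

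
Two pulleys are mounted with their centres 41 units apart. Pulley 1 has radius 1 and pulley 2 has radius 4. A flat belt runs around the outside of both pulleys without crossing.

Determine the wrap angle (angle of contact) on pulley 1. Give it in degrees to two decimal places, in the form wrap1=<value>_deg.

wrap1=171.61_deg

open belt: β = asin((r2−r1)/C) = asin(3/41) = 4.1961°
wrap1 = π − 2β = 171.6078°
wrap2 = π + 2β = 188.3922°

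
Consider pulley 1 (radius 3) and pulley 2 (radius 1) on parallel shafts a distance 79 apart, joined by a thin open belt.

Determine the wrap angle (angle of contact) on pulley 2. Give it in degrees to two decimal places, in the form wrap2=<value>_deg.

wrap2=177.10_deg

open belt: β = asin((r2−r1)/C) = asin(-2/79) = -1.4507°
wrap1 = π − 2β = 182.9014°
wrap2 = π + 2β = 177.0986°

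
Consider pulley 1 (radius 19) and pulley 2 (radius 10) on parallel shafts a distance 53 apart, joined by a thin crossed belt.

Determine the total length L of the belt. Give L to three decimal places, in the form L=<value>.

crossed belt: β = asin((r1+r2)/C) = asin(29/53) = 33.1731°
wrap1 = wrap2 = π + 2β = 246.3461°
tangent length = C·cosβ = 44.3621
L = (r1+r2)·wrap + 2·C·cosβ = 29·4.2996 + 2·44.3621 = 213.4113

L=213.411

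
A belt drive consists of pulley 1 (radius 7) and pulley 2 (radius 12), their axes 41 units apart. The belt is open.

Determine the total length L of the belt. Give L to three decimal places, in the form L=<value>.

L=142.301

open belt: β = asin((r2−r1)/C) = asin(5/41) = 7.0047°
wrap1 = π − 2β = 165.9905°
wrap2 = π + 2β = 194.0095°
tangent length = C·cosβ = 40.6940
L = r1·wrap1 + r2·wrap2 + 2·C·cosβ = 7·2.8971 + 12·3.3861 + 2·40.6940 = 142.3008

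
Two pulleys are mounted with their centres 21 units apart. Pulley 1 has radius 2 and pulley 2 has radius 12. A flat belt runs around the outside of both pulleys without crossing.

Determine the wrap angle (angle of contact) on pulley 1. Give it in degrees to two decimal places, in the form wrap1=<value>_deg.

open belt: β = asin((r2−r1)/C) = asin(10/21) = 28.4369°
wrap1 = π − 2β = 123.1262°
wrap2 = π + 2β = 236.8738°

wrap1=123.13_deg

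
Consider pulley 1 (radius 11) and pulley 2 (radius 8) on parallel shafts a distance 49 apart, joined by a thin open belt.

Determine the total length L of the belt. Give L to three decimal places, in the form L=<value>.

L=157.874

open belt: β = asin((r2−r1)/C) = asin(-3/49) = -3.5101°
wrap1 = π − 2β = 187.0202°
wrap2 = π + 2β = 172.9798°
tangent length = C·cosβ = 48.9081
L = r1·wrap1 + r2·wrap2 + 2·C·cosβ = 11·3.2641 + 8·3.0191 + 2·48.9081 = 157.8740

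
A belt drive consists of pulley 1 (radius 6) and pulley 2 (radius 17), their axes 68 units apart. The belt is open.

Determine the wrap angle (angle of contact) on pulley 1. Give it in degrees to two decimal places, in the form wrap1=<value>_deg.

open belt: β = asin((r2−r1)/C) = asin(11/68) = 9.3093°
wrap1 = π − 2β = 161.3813°
wrap2 = π + 2β = 198.6187°

wrap1=161.38_deg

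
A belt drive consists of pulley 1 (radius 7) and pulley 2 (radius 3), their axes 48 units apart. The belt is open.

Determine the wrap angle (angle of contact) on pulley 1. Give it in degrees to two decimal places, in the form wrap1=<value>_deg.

wrap1=189.56_deg

open belt: β = asin((r2−r1)/C) = asin(-4/48) = -4.7802°
wrap1 = π − 2β = 189.5604°
wrap2 = π + 2β = 170.4396°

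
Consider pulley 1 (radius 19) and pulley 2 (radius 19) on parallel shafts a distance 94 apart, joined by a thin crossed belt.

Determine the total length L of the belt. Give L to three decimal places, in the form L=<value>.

L=322.963

crossed belt: β = asin((r1+r2)/C) = asin(38/94) = 23.8445°
wrap1 = wrap2 = π + 2β = 227.6889°
tangent length = C·cosβ = 85.9767
L = (r1+r2)·wrap + 2·C·cosβ = 38·3.9739 + 2·85.9767 = 322.9625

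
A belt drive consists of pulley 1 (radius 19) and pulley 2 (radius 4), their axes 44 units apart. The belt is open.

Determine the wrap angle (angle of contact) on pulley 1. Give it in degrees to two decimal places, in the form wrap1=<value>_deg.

open belt: β = asin((r2−r1)/C) = asin(-15/44) = -19.9323°
wrap1 = π − 2β = 219.8645°
wrap2 = π + 2β = 140.1355°

wrap1=219.86_deg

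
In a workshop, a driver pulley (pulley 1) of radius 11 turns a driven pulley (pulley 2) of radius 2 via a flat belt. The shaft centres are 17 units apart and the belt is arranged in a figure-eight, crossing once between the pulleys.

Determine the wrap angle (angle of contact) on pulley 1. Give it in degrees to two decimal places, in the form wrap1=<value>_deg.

wrap1=279.76_deg

crossed belt: β = asin((r1+r2)/C) = asin(13/17) = 49.8808°
wrap1 = wrap2 = π + 2β = 279.7617°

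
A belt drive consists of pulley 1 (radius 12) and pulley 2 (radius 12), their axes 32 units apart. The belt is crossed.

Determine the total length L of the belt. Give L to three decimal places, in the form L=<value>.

L=158.437

crossed belt: β = asin((r1+r2)/C) = asin(24/32) = 48.5904°
wrap1 = wrap2 = π + 2β = 277.1808°
tangent length = C·cosβ = 21.1660
L = (r1+r2)·wrap + 2·C·cosβ = 24·4.8377 + 2·21.1660 = 158.4372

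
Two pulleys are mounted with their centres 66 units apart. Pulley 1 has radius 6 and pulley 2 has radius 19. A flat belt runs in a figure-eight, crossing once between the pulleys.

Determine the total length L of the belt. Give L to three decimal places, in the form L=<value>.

L=220.128

crossed belt: β = asin((r1+r2)/C) = asin(25/66) = 22.2586°
wrap1 = wrap2 = π + 2β = 224.5172°
tangent length = C·cosβ = 61.0819
L = (r1+r2)·wrap + 2·C·cosβ = 25·3.9186 + 2·61.0819 = 220.1280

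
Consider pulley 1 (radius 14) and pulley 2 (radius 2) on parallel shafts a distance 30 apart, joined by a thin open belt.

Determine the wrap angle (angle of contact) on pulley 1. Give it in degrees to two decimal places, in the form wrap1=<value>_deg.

wrap1=227.16_deg

open belt: β = asin((r2−r1)/C) = asin(-12/30) = -23.5782°
wrap1 = π − 2β = 227.1564°
wrap2 = π + 2β = 132.8436°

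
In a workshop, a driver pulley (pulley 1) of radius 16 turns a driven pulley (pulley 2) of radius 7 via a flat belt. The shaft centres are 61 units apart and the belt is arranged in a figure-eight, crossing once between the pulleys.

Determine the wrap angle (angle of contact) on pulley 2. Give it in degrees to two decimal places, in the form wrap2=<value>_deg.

crossed belt: β = asin((r1+r2)/C) = asin(23/61) = 22.1510°
wrap1 = wrap2 = π + 2β = 224.3020°

wrap2=224.30_deg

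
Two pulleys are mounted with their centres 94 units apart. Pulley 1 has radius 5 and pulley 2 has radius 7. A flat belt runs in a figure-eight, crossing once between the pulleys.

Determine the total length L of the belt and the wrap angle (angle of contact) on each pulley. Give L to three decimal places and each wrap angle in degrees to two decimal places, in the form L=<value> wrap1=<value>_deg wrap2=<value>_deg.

L=227.233 wrap1=194.67_deg wrap2=194.67_deg

crossed belt: β = asin((r1+r2)/C) = asin(12/94) = 7.3344°
wrap1 = wrap2 = π + 2β = 194.6687°
tangent length = C·cosβ = 93.2309
L = (r1+r2)·wrap + 2·C·cosβ = 12·3.3976 + 2·93.2309 = 227.2331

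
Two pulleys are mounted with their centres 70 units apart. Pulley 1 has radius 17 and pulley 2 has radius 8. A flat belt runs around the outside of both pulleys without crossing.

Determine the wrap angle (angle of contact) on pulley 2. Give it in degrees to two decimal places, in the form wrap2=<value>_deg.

open belt: β = asin((r2−r1)/C) = asin(-9/70) = -7.3870°
wrap1 = π − 2β = 194.7741°
wrap2 = π + 2β = 165.2259°

wrap2=165.23_deg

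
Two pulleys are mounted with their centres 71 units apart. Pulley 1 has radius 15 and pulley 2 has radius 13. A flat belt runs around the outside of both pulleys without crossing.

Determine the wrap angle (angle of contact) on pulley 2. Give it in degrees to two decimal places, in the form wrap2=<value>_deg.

wrap2=176.77_deg

open belt: β = asin((r2−r1)/C) = asin(-2/71) = -1.6142°
wrap1 = π − 2β = 183.2284°
wrap2 = π + 2β = 176.7716°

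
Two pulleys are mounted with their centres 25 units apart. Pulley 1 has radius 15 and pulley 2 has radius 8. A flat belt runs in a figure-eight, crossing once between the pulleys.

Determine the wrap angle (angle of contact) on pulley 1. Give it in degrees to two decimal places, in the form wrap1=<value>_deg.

crossed belt: β = asin((r1+r2)/C) = asin(23/25) = 66.9261°
wrap1 = wrap2 = π + 2β = 313.8522°

wrap1=313.85_deg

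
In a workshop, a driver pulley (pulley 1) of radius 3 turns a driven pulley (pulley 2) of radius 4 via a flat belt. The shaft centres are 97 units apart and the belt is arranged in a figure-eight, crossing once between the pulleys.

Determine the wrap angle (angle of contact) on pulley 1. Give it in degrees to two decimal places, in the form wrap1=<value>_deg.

wrap1=188.28_deg

crossed belt: β = asin((r1+r2)/C) = asin(7/97) = 4.1383°
wrap1 = wrap2 = π + 2β = 188.2767°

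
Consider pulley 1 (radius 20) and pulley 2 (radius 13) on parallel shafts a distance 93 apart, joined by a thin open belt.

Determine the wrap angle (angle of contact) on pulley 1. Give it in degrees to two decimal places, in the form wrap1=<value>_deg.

open belt: β = asin((r2−r1)/C) = asin(-7/93) = -4.3167°
wrap1 = π − 2β = 188.6333°
wrap2 = π + 2β = 171.3667°

wrap1=188.63_deg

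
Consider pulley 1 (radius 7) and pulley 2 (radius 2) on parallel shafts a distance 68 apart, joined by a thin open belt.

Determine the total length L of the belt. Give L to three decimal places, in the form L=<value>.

open belt: β = asin((r2−r1)/C) = asin(-5/68) = -4.2167°
wrap1 = π − 2β = 188.4335°
wrap2 = π + 2β = 171.5665°
tangent length = C·cosβ = 67.8159
L = r1·wrap1 + r2·wrap2 + 2·C·cosβ = 7·3.2888 + 2·2.9944 + 2·67.8159 = 164.6421

L=164.642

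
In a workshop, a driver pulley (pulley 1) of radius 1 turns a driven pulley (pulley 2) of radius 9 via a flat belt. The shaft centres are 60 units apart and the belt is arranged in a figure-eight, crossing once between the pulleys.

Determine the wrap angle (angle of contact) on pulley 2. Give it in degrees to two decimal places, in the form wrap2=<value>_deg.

wrap2=199.19_deg

crossed belt: β = asin((r1+r2)/C) = asin(10/60) = 9.5941°
wrap1 = wrap2 = π + 2β = 199.1881°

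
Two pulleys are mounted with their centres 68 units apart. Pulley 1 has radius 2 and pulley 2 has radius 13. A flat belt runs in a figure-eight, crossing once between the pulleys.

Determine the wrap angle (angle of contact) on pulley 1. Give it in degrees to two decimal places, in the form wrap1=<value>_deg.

crossed belt: β = asin((r1+r2)/C) = asin(15/68) = 12.7436°
wrap1 = wrap2 = π + 2β = 205.4872°

wrap1=205.49_deg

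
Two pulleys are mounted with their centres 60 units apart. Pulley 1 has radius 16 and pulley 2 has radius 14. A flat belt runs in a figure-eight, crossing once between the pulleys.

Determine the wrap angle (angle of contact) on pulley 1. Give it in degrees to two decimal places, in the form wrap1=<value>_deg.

crossed belt: β = asin((r1+r2)/C) = asin(30/60) = 30.0000°
wrap1 = wrap2 = π + 2β = 240.0000°

wrap1=240.00_deg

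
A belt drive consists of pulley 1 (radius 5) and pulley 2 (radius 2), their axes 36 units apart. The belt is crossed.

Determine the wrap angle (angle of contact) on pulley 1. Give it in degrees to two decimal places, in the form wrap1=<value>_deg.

crossed belt: β = asin((r1+r2)/C) = asin(7/36) = 11.2123°
wrap1 = wrap2 = π + 2β = 202.4245°

wrap1=202.42_deg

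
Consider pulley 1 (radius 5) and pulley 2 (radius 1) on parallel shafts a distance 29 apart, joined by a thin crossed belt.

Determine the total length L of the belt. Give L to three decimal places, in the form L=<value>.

crossed belt: β = asin((r1+r2)/C) = asin(6/29) = 11.9405°
wrap1 = wrap2 = π + 2β = 203.8811°
tangent length = C·cosβ = 28.3725
L = (r1+r2)·wrap + 2·C·cosβ = 6·3.5584 + 2·28.3725 = 78.0954

L=78.095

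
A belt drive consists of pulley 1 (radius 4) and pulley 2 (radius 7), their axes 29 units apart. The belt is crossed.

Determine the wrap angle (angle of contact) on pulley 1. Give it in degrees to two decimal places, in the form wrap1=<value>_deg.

crossed belt: β = asin((r1+r2)/C) = asin(11/29) = 22.2910°
wrap1 = wrap2 = π + 2β = 224.5819°

wrap1=224.58_deg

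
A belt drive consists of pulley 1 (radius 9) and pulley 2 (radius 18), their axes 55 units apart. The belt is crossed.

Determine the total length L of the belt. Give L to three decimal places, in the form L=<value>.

L=208.365

crossed belt: β = asin((r1+r2)/C) = asin(27/55) = 29.4004°
wrap1 = wrap2 = π + 2β = 238.8007°
tangent length = C·cosβ = 47.9166
L = (r1+r2)·wrap + 2·C·cosβ = 27·4.1679 + 2·47.9166 = 208.3654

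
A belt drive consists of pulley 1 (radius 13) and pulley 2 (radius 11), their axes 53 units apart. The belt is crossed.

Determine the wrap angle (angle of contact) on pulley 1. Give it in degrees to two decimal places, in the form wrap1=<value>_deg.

wrap1=233.85_deg

crossed belt: β = asin((r1+r2)/C) = asin(24/53) = 26.9254°
wrap1 = wrap2 = π + 2β = 233.8508°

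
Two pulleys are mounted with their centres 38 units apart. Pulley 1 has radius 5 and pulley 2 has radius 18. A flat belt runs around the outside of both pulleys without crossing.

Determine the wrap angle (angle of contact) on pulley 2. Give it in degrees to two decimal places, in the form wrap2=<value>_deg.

open belt: β = asin((r2−r1)/C) = asin(13/38) = 20.0052°
wrap1 = π − 2β = 139.9896°
wrap2 = π + 2β = 220.0104°

wrap2=220.01_deg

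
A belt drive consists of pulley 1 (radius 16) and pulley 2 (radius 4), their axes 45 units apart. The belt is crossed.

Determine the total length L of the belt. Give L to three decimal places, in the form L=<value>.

L=161.877

crossed belt: β = asin((r1+r2)/C) = asin(20/45) = 26.3878°
wrap1 = wrap2 = π + 2β = 232.7756°
tangent length = C·cosβ = 40.3113
L = (r1+r2)·wrap + 2·C·cosβ = 20·4.0627 + 2·40.3113 = 161.8766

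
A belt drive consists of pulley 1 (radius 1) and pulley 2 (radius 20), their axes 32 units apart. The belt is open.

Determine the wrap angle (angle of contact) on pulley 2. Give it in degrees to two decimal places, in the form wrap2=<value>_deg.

wrap2=252.85_deg

open belt: β = asin((r2−r1)/C) = asin(19/32) = 36.4236°
wrap1 = π − 2β = 107.1529°
wrap2 = π + 2β = 252.8471°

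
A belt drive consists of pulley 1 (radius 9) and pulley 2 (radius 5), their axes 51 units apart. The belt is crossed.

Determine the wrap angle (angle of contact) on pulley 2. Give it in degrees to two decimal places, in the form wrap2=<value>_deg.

crossed belt: β = asin((r1+r2)/C) = asin(14/51) = 15.9328°
wrap1 = wrap2 = π + 2β = 211.8656°

wrap2=211.87_deg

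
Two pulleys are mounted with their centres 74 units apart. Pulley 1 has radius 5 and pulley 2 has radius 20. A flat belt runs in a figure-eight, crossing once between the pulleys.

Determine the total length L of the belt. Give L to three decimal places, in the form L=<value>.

crossed belt: β = asin((r1+r2)/C) = asin(25/74) = 19.7452°
wrap1 = wrap2 = π + 2β = 219.4904°
tangent length = C·cosβ = 69.6491
L = (r1+r2)·wrap + 2·C·cosβ = 25·3.8308 + 2·69.6491 = 235.0690

L=235.069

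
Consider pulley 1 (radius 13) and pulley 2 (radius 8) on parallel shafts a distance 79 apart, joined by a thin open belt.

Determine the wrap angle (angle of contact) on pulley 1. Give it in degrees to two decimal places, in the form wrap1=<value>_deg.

wrap1=187.26_deg

open belt: β = asin((r2−r1)/C) = asin(-5/79) = -3.6287°
wrap1 = π − 2β = 187.2575°
wrap2 = π + 2β = 172.7425°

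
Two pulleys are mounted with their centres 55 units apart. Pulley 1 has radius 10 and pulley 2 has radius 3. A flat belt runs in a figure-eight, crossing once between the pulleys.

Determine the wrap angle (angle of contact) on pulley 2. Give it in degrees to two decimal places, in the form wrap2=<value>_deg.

wrap2=207.34_deg

crossed belt: β = asin((r1+r2)/C) = asin(13/55) = 13.6720°
wrap1 = wrap2 = π + 2β = 207.3440°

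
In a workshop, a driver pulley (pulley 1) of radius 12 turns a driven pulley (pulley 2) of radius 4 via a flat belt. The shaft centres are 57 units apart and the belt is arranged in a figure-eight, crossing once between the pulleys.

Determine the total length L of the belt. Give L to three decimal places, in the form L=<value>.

L=168.787

crossed belt: β = asin((r1+r2)/C) = asin(16/57) = 16.3021°
wrap1 = wrap2 = π + 2β = 212.6042°
tangent length = C·cosβ = 54.7083
L = (r1+r2)·wrap + 2·C·cosβ = 16·3.7106 + 2·54.7083 = 168.7869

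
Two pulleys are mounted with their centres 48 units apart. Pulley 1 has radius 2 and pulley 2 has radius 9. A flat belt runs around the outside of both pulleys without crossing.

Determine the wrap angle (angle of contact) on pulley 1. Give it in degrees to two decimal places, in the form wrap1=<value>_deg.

open belt: β = asin((r2−r1)/C) = asin(7/48) = 8.3855°
wrap1 = π − 2β = 163.2289°
wrap2 = π + 2β = 196.7711°

wrap1=163.23_deg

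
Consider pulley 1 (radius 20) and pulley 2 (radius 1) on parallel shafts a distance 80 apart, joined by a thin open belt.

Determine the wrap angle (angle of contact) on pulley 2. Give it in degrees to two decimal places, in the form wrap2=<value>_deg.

wrap2=152.52_deg

open belt: β = asin((r2−r1)/C) = asin(-19/80) = -13.7390°
wrap1 = π − 2β = 207.4781°
wrap2 = π + 2β = 152.5219°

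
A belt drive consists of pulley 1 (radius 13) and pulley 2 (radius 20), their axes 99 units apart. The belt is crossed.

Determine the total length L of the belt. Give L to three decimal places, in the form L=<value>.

L=312.778

crossed belt: β = asin((r1+r2)/C) = asin(33/99) = 19.4712°
wrap1 = wrap2 = π + 2β = 218.9424°
tangent length = C·cosβ = 93.3381
L = (r1+r2)·wrap + 2·C·cosβ = 33·3.8213 + 2·93.3381 = 312.7780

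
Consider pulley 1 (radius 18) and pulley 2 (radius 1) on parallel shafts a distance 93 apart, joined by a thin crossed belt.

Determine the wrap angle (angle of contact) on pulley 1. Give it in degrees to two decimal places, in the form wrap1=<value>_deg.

crossed belt: β = asin((r1+r2)/C) = asin(19/93) = 11.7886°
wrap1 = wrap2 = π + 2β = 203.5772°

wrap1=203.58_deg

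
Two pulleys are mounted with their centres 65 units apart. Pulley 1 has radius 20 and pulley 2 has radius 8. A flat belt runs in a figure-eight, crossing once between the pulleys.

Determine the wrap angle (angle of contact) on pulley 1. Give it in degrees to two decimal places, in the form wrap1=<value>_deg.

wrap1=231.03_deg

crossed belt: β = asin((r1+r2)/C) = asin(28/65) = 25.5164°
wrap1 = wrap2 = π + 2β = 231.0328°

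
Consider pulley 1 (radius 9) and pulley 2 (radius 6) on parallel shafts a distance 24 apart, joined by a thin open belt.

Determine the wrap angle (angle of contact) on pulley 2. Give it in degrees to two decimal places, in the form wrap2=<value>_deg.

open belt: β = asin((r2−r1)/C) = asin(-3/24) = -7.1808°
wrap1 = π − 2β = 194.3615°
wrap2 = π + 2β = 165.6385°

wrap2=165.64_deg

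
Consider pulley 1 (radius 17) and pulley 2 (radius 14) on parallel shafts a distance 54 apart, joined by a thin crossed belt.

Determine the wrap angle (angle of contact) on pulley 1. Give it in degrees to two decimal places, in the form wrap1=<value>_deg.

wrap1=250.07_deg

crossed belt: β = asin((r1+r2)/C) = asin(31/54) = 35.0348°
wrap1 = wrap2 = π + 2β = 250.0696°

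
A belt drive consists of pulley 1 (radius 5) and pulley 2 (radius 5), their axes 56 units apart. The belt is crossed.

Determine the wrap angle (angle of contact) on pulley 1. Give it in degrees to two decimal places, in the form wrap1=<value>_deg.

crossed belt: β = asin((r1+r2)/C) = asin(10/56) = 10.2866°
wrap1 = wrap2 = π + 2β = 200.5731°

wrap1=200.57_deg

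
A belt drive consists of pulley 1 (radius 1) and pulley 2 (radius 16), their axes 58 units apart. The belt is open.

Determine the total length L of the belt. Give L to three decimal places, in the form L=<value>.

L=173.308

open belt: β = asin((r2−r1)/C) = asin(15/58) = 14.9882°
wrap1 = π − 2β = 150.0235°
wrap2 = π + 2β = 209.9765°
tangent length = C·cosβ = 56.0268
L = r1·wrap1 + r2·wrap2 + 2·C·cosβ = 1·2.6184 + 16·3.6648 + 2·56.0268 = 173.3085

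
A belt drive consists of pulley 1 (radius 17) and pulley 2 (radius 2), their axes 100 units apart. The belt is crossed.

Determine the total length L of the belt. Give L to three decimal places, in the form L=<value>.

crossed belt: β = asin((r1+r2)/C) = asin(19/100) = 10.9528°
wrap1 = wrap2 = π + 2β = 201.9056°
tangent length = C·cosβ = 98.1784
L = (r1+r2)·wrap + 2·C·cosβ = 19·3.5239 + 2·98.1784 = 263.3112

L=263.311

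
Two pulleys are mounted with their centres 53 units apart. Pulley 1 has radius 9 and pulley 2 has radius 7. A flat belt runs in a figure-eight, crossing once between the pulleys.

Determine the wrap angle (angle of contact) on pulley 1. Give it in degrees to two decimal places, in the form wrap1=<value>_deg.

crossed belt: β = asin((r1+r2)/C) = asin(16/53) = 17.5710°
wrap1 = wrap2 = π + 2β = 215.1419°

wrap1=215.14_deg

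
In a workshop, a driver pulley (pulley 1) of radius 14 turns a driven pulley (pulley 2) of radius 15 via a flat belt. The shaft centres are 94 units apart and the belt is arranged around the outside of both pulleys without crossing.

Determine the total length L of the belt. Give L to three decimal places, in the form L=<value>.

open belt: β = asin((r2−r1)/C) = asin(1/94) = 0.6095°
wrap1 = π − 2β = 178.7809°
wrap2 = π + 2β = 181.2191°
tangent length = C·cosβ = 93.9947
L = r1·wrap1 + r2·wrap2 + 2·C·cosβ = 14·3.1203 + 15·3.1629 + 2·93.9947 = 279.1168

L=279.117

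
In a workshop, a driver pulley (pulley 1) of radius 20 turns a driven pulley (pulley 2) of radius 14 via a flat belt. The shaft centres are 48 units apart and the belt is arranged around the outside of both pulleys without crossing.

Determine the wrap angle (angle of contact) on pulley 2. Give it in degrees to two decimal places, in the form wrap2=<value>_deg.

open belt: β = asin((r2−r1)/C) = asin(-6/48) = -7.1808°
wrap1 = π − 2β = 194.3615°
wrap2 = π + 2β = 165.6385°

wrap2=165.64_deg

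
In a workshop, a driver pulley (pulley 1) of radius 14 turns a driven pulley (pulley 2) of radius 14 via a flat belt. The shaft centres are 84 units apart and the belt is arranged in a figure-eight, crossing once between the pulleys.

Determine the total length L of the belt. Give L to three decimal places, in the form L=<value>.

crossed belt: β = asin((r1+r2)/C) = asin(28/84) = 19.4712°
wrap1 = wrap2 = π + 2β = 218.9424°
tangent length = C·cosβ = 79.1960
L = (r1+r2)·wrap + 2·C·cosβ = 28·3.8213 + 2·79.1960 = 265.3874

L=265.387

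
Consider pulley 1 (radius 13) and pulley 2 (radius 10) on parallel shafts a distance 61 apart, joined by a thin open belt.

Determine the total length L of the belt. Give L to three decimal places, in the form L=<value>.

L=194.404

open belt: β = asin((r2−r1)/C) = asin(-3/61) = -2.8190°
wrap1 = π − 2β = 185.6379°
wrap2 = π + 2β = 174.3621°
tangent length = C·cosβ = 60.9262
L = r1·wrap1 + r2·wrap2 + 2·C·cosβ = 13·3.2400 + 10·3.0432 + 2·60.9262 = 194.4042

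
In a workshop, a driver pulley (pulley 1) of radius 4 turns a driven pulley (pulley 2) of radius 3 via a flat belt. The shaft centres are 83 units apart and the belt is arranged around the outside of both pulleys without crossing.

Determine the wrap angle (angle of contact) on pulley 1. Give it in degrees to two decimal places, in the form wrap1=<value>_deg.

wrap1=181.38_deg

open belt: β = asin((r2−r1)/C) = asin(-1/83) = -0.6903°
wrap1 = π − 2β = 181.3807°
wrap2 = π + 2β = 178.6193°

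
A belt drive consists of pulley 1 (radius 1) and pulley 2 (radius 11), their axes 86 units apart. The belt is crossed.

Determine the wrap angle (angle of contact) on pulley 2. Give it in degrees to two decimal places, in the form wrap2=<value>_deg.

wrap2=196.04_deg

crossed belt: β = asin((r1+r2)/C) = asin(12/86) = 8.0209°
wrap1 = wrap2 = π + 2β = 196.0419°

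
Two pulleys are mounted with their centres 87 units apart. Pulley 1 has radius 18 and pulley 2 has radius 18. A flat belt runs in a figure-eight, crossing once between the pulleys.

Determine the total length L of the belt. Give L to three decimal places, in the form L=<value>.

crossed belt: β = asin((r1+r2)/C) = asin(36/87) = 24.4433°
wrap1 = wrap2 = π + 2β = 228.8867°
tangent length = C·cosβ = 79.2023
L = (r1+r2)·wrap + 2·C·cosβ = 36·3.9948 + 2·79.2023 = 302.2183

L=302.218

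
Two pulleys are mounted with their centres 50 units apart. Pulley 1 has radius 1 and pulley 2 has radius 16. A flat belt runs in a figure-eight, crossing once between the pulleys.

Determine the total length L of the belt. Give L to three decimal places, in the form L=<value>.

crossed belt: β = asin((r1+r2)/C) = asin(17/50) = 19.8769°
wrap1 = wrap2 = π + 2β = 219.7537°
tangent length = C·cosβ = 47.0213
L = (r1+r2)·wrap + 2·C·cosβ = 17·3.8354 + 2·47.0213 = 159.2448

L=159.245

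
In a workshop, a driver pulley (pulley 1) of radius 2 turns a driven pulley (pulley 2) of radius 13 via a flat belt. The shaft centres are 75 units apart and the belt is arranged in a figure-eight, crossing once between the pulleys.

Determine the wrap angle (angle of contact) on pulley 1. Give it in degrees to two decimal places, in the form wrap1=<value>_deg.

crossed belt: β = asin((r1+r2)/C) = asin(15/75) = 11.5370°
wrap1 = wrap2 = π + 2β = 203.0739°

wrap1=203.07_deg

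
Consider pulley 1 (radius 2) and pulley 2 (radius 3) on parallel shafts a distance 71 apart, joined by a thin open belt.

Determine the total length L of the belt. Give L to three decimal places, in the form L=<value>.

L=157.722

open belt: β = asin((r2−r1)/C) = asin(1/71) = 0.8070°
wrap1 = π − 2β = 178.3860°
wrap2 = π + 2β = 181.6140°
tangent length = C·cosβ = 70.9930
L = r1·wrap1 + r2·wrap2 + 2·C·cosβ = 2·3.1134 + 3·3.1698 + 2·70.9930 = 157.7220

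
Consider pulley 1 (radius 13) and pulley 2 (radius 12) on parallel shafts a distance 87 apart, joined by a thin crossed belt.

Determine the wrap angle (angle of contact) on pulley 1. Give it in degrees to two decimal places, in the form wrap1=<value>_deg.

crossed belt: β = asin((r1+r2)/C) = asin(25/87) = 16.6997°
wrap1 = wrap2 = π + 2β = 213.3995°

wrap1=213.40_deg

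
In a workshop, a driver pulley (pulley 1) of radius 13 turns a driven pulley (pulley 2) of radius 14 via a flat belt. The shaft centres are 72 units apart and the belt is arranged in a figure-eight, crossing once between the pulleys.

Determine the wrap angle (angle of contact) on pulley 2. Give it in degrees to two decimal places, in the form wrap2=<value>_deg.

crossed belt: β = asin((r1+r2)/C) = asin(27/72) = 22.0243°
wrap1 = wrap2 = π + 2β = 224.0486°

wrap2=224.05_deg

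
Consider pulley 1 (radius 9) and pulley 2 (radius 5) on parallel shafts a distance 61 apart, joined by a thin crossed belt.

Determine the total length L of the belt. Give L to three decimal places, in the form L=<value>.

crossed belt: β = asin((r1+r2)/C) = asin(14/61) = 13.2681°
wrap1 = wrap2 = π + 2β = 206.5362°
tangent length = C·cosβ = 59.3717
L = (r1+r2)·wrap + 2·C·cosβ = 14·3.6047 + 2·59.3717 = 169.2097

L=169.210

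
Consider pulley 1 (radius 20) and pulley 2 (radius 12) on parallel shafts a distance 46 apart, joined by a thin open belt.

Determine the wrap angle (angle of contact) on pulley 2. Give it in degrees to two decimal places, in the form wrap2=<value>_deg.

wrap2=159.97_deg

open belt: β = asin((r2−r1)/C) = asin(-8/46) = -10.0154°
wrap1 = π − 2β = 200.0308°
wrap2 = π + 2β = 159.9692°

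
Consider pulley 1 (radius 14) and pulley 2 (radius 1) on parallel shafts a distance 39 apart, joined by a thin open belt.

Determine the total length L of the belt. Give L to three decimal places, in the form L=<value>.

open belt: β = asin((r2−r1)/C) = asin(-13/39) = -19.4712°
wrap1 = π − 2β = 218.9424°
wrap2 = π + 2β = 141.0576°
tangent length = C·cosβ = 36.7696
L = r1·wrap1 + r2·wrap2 + 2·C·cosβ = 14·3.8213 + 1·2.4619 + 2·36.7696 = 129.4988

L=129.499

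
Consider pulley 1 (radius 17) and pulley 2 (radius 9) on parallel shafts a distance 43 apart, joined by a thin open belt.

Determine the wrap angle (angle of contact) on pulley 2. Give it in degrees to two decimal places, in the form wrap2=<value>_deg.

open belt: β = asin((r2−r1)/C) = asin(-8/43) = -10.7222°
wrap1 = π − 2β = 201.4443°
wrap2 = π + 2β = 158.5557°

wrap2=158.56_deg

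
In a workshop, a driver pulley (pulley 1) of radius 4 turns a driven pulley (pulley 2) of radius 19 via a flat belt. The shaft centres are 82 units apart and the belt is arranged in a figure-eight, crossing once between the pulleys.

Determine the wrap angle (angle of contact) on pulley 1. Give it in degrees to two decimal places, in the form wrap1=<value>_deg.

wrap1=212.58_deg

crossed belt: β = asin((r1+r2)/C) = asin(23/82) = 16.2893°
wrap1 = wrap2 = π + 2β = 212.5786°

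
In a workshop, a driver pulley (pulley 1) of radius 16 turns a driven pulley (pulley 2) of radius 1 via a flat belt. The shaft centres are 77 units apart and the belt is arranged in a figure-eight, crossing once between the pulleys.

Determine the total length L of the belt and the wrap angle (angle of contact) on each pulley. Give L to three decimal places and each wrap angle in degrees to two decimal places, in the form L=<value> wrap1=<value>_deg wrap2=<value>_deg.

crossed belt: β = asin((r1+r2)/C) = asin(17/77) = 12.7548°
wrap1 = wrap2 = π + 2β = 205.5096°
tangent length = C·cosβ = 75.0999
L = (r1+r2)·wrap + 2·C·cosβ = 17·3.5868 + 2·75.0999 = 211.1758

L=211.176 wrap1=205.51_deg wrap2=205.51_deg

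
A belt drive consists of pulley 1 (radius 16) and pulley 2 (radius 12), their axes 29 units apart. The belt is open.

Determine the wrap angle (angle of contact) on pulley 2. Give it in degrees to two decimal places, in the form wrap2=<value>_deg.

wrap2=164.14_deg

open belt: β = asin((r2−r1)/C) = asin(-4/29) = -7.9281°
wrap1 = π − 2β = 195.8563°
wrap2 = π + 2β = 164.1437°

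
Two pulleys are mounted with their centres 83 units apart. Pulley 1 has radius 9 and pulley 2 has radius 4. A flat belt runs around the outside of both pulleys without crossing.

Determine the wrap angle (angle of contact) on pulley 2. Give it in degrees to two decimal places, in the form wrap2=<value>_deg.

wrap2=173.09_deg

open belt: β = asin((r2−r1)/C) = asin(-5/83) = -3.4536°
wrap1 = π − 2β = 186.9073°
wrap2 = π + 2β = 173.0927°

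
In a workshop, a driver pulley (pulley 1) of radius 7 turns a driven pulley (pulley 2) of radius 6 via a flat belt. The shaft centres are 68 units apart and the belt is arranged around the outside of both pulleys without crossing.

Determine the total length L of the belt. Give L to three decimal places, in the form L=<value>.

L=176.855

open belt: β = asin((r2−r1)/C) = asin(-1/68) = -0.8426°
wrap1 = π − 2β = 181.6852°
wrap2 = π + 2β = 178.3148°
tangent length = C·cosβ = 67.9926
L = r1·wrap1 + r2·wrap2 + 2·C·cosβ = 7·3.1710 + 6·3.1122 + 2·67.9926 = 176.8554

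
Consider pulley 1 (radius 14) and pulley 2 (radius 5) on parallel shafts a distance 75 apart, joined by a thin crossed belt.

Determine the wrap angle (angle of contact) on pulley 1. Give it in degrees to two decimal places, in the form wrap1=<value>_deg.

wrap1=209.35_deg

crossed belt: β = asin((r1+r2)/C) = asin(19/75) = 14.6748°
wrap1 = wrap2 = π + 2β = 209.3497°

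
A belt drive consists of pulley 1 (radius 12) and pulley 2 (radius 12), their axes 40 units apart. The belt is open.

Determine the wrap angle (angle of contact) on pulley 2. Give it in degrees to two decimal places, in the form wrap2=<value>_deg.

wrap2=180.00_deg

open belt: β = asin((r2−r1)/C) = asin(0/40) = 0.0000°
wrap1 = π − 2β = 180.0000°
wrap2 = π + 2β = 180.0000°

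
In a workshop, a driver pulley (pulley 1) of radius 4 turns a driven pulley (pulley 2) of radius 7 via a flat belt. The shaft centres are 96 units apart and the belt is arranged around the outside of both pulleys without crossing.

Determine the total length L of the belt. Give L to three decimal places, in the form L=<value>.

open belt: β = asin((r2−r1)/C) = asin(3/96) = 1.7908°
wrap1 = π − 2β = 176.4184°
wrap2 = π + 2β = 183.5816°
tangent length = C·cosβ = 95.9531
L = r1·wrap1 + r2·wrap2 + 2·C·cosβ = 4·3.0791 + 7·3.2041 + 2·95.9531 = 226.6513

L=226.651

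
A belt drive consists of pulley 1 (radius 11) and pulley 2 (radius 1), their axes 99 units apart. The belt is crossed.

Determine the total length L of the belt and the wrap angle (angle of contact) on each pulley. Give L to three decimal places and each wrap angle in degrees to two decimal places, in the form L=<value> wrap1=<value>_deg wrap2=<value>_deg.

crossed belt: β = asin((r1+r2)/C) = asin(12/99) = 6.9621°
wrap1 = wrap2 = π + 2β = 193.9241°
tangent length = C·cosβ = 98.2700
L = (r1+r2)·wrap + 2·C·cosβ = 12·3.3846 + 2·98.2700 = 237.1554

L=237.155 wrap1=193.92_deg wrap2=193.92_deg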